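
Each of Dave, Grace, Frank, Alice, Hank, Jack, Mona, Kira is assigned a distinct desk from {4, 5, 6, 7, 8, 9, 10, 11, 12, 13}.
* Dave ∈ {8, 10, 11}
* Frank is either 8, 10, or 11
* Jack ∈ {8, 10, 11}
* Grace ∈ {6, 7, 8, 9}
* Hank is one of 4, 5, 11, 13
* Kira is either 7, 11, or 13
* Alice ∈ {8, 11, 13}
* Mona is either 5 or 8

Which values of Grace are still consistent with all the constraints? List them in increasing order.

The 3 variables Dave, Frank, Jack are confined to {8, 10, 11}, which locks those values in; drop them from Grace, Alice, Hank, Mona, Kira.
Alice must be 13 (only option left). Remove 13 from Hank, Kira.
That leaves Mona = 5. Remove 5 from Hank.
Kira must be 7 (only option left). So Grace can't be 7.
Hank has just one choice, so Hank = 4.
No further eliminations apply; Grace can still be any of 6, 9.

6, 9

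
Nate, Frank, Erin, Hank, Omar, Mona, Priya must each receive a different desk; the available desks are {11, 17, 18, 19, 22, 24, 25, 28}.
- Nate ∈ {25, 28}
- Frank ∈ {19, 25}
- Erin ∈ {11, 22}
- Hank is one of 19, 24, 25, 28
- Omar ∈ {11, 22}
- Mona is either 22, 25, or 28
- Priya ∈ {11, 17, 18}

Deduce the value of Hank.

24

Erin and Omar between them cover only {11, 22} — a naked pair. Remove those values from Mona, Priya.
Nate and Mona between them cover only {25, 28} — a naked pair. Remove those values from Frank, Hank.
Frank's domain is down to {19}, so Frank = 19. Remove 19 from Hank.
So Hank = 24.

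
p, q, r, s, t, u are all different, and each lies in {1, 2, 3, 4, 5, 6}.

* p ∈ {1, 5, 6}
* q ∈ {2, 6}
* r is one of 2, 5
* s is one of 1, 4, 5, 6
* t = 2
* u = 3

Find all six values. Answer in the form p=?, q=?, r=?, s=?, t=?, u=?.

t has just one choice, so t = 2. Remove 2 from q, r.
u must be 3 (only option left).
q's domain is down to {6}, so q = 6. So p, s can't be 6.
r must be 5 (only option left). Strike 5 from p, s.
That leaves p = 1. Eliminate 1 elsewhere: s.
s's domain is down to {4}, so s = 4.

p=1, q=6, r=5, s=4, t=2, u=3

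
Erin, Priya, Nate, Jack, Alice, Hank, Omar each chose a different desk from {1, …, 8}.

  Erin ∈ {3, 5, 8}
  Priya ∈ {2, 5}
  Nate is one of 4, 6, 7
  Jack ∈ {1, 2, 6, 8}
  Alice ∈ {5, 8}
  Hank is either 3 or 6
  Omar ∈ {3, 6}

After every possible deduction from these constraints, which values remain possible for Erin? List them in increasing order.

5, 8

Hank and Omar share exactly the 2 values {3, 6}; by pigeonhole those values go to them, so strike 3, 6 from Erin, Nate, Jack.
The 2 variables Erin and Alice are confined to {5, 8}, which locks those values in; drop them from Priya, Jack.
That leaves Priya = 2. Eliminate 2 elsewhere: Jack.
Jack must be 1 (only option left).
No further eliminations apply; Erin can still be any of 5, 8.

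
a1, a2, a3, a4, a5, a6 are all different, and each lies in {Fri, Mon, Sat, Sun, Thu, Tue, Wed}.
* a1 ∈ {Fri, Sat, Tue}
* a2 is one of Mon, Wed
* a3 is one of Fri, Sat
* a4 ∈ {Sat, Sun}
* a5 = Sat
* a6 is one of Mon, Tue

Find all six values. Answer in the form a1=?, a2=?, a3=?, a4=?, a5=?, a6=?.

a1=Tue, a2=Wed, a3=Fri, a4=Sun, a5=Sat, a6=Mon

a5 has just one choice, so a5 = Sat. Strike Sat from a1, a3, a4.
That leaves a3 = Fri. Remove Fri from a1.
That leaves a4 = Sun.
That leaves a1 = Tue. Eliminate Tue elsewhere: a6.
a6 must be Mon (only option left). Strike Mon from a2.
a2 must be Wed (only option left).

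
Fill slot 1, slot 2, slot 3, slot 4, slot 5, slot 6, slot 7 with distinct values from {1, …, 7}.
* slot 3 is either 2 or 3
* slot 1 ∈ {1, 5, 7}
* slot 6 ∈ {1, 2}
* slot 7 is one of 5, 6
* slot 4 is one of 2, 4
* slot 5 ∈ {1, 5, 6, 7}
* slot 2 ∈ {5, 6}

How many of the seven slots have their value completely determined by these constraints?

Among the 7 variables, 3 fits only slot 3 (and all 7 values in {1, 2, 3, 4, 5, 6, 7} must be used), so slot 3 = 3.
Among the 6 still-open variables, 4 fits only slot 4 (and all 6 values in {1, 2, 4, 5, 6, 7} must be used), so slot 4 = 4.
Among the 5 still-open variables, 2 fits only slot 6 (and all 5 values in {1, 2, 5, 6, 7} must be used), so slot 6 = 2.
slot 2 and slot 7 share exactly the 2 values {5, 6}; by pigeonhole those values go to them, so strike 5, 6 from slot 1, slot 5.
Determined: slot 3=3, slot 4=4, slot 6=2. The other slots each still have more than one consistent value. That makes 3.

3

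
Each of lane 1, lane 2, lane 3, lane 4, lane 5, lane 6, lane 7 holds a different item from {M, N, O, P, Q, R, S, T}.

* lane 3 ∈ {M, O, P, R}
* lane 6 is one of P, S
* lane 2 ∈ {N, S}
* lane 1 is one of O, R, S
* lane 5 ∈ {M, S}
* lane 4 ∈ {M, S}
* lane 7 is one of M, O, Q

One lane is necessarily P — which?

lane 6

The 7 variables together cover exactly {M, N, O, P, Q, R, S} — 7 values for 7 variables — and N appears only in lane 2's list, so lane 2 = N.
The 6 still-open variables together cover exactly {M, O, P, Q, R, S} — 6 values for 6 variables — and Q appears only in lane 7's list, so lane 7 = Q.
The 2 variables lane 4 and lane 5 are confined to {M, S}, which locks those values in; drop them from lane 1, lane 3, lane 6.
So P goes to lane 6.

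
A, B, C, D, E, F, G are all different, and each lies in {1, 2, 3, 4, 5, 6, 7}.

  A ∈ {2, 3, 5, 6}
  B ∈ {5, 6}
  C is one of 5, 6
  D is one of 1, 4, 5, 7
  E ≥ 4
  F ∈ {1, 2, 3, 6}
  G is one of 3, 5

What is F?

1

B and C between them cover only {5, 6} — a naked pair. Remove those values from A, D, E, F, G.
G has just one choice, so G = 3. So A, F can't be 3.
A must be 2 (only option left). Remove 2 from F.
So F = 1.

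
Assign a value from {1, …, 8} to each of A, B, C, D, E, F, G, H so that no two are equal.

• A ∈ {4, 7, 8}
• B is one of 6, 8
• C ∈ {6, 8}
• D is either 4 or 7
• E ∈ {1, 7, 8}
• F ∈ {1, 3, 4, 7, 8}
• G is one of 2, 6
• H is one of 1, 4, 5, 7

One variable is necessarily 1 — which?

The 8 variables draw from only 8 values {1, 2, 3, 4, 5, 6, 7, 8}, so each is used; only G can be 2, hence G = 2.
The 7 still-open variables draw from only 7 values {1, 3, 4, 5, 6, 7, 8}, so each is used; only F can be 3, hence F = 3.
The 6 still-open variables draw from only 6 values {1, 4, 5, 6, 7, 8}, so each is used; only H can be 5, hence H = 5.
Among the 5 still-open variables, 1 fits only E (and all 5 values in {1, 4, 6, 7, 8} must be used), so E = 1.

E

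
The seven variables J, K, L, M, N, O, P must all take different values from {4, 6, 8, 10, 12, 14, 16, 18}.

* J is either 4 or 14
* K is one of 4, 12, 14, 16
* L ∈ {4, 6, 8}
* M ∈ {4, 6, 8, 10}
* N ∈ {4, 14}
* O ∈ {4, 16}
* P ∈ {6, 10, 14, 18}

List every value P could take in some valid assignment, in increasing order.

The 2 variables J and N are confined to {4, 14}, which locks those values in; drop them from K, L, M, O, P.
O's domain is down to {16}, so O = 16. Strike 16 from K.
K's domain is down to {12}, so K = 12.
No further eliminations apply; P can still be any of 6, 10, 18.

6, 10, 18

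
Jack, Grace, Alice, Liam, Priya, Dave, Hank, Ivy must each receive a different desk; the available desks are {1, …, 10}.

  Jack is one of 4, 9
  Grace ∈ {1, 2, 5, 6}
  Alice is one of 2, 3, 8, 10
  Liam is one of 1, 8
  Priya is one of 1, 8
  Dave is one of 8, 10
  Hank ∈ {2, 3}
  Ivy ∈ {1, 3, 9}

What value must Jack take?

4

Liam and Priya share exactly the 2 values {1, 8}; by pigeonhole those values go to them, so strike 1, 8 from Grace, Alice, Dave, Ivy.
Dave must be 10 (only option left). Remove 10 from Alice.
Alice and Hank between them cover only {2, 3} — a naked pair. Remove those values from Grace, Ivy.
That leaves Ivy = 9. Eliminate 9 elsewhere: Jack.
So Jack = 4.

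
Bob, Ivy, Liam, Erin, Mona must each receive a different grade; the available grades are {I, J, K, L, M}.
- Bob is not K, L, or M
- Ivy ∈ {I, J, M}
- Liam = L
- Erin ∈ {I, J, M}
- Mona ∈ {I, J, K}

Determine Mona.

K

Liam must be L (only option left).
Among the 4 still-open variables, K fits only Mona (and all 4 values in {I, J, K, M} must be used), so Mona = K.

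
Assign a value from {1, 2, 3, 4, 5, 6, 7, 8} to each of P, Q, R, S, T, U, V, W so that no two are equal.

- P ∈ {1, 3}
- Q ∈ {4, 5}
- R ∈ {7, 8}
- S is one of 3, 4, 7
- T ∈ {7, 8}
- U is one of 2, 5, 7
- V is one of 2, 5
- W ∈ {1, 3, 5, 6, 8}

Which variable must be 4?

Q

Among the 8 variables, 6 fits only W (and all 8 values in {1, 2, 3, 4, 5, 6, 7, 8} must be used), so W = 6.
Among the 7 still-open variables, 1 fits only P (and all 7 values in {1, 2, 3, 4, 5, 7, 8} must be used), so P = 1.
The 6 still-open variables draw from only 6 values {2, 3, 4, 5, 7, 8}, so each is used; only S can be 3, hence S = 3.
Among the 5 still-open variables, 4 fits only Q (and all 5 values in {2, 4, 5, 7, 8} must be used), so Q = 4.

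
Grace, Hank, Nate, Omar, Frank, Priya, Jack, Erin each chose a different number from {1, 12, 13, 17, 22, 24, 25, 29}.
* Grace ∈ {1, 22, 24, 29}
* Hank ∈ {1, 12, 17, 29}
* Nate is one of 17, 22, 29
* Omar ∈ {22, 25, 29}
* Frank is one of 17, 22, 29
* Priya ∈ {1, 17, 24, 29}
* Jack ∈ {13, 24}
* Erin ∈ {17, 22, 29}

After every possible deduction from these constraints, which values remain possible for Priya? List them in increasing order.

1, 24

Among the 8 variables, 12 fits only Hank (and all 8 values in {1, 12, 13, 17, 22, 24, 25, 29} must be used), so Hank = 12.
The 7 still-open variables draw from only 7 values {1, 13, 17, 22, 24, 25, 29}, so each is used; only Jack can be 13, hence Jack = 13.
The 6 still-open variables together cover exactly {1, 17, 22, 24, 25, 29} — 6 values for 6 variables — and 25 appears only in Omar's list, so Omar = 25.
Nate, Frank, Erin between them cover only {17, 22, 29} — a naked triple. Remove those values from Grace, Priya.
No further eliminations apply; Priya can still be any of 1, 24.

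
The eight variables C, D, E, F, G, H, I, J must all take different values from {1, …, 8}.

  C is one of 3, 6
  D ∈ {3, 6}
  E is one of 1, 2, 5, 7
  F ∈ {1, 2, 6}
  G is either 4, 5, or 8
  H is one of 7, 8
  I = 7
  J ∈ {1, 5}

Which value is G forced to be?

I has just one choice, so I = 7. Strike 7 from E, H.
H has just one choice, so H = 8. Remove 8 from G.
The 6 still-open variables draw from only 6 values {1, 2, 3, 4, 5, 6}, so each is used; only G can be 4, hence G = 4.

4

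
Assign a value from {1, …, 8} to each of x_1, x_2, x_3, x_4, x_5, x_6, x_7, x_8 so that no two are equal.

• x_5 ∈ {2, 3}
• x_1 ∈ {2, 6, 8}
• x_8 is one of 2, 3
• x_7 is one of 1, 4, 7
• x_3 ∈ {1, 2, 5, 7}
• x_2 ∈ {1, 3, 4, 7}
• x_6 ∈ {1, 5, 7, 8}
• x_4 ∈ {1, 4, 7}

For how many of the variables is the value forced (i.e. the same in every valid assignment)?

The 8 variables together cover exactly {1, 2, 3, 4, 5, 6, 7, 8} — 8 values for 8 variables — and 6 appears only in x_1's list, so x_1 = 6.
The 7 still-open variables draw from only 7 values {1, 2, 3, 4, 5, 7, 8}, so each is used; only x_6 can be 8, hence x_6 = 8.
The 6 still-open variables draw from only 6 values {1, 2, 3, 4, 5, 7}, so each is used; only x_3 can be 5, hence x_3 = 5.
The 2 variables x_5 and x_8 are confined to {2, 3}, which locks those values in; drop them from x_2.
Determined: x_1=6, x_3=5, x_6=8. The other variables each still have more than one consistent value. That makes 3.

3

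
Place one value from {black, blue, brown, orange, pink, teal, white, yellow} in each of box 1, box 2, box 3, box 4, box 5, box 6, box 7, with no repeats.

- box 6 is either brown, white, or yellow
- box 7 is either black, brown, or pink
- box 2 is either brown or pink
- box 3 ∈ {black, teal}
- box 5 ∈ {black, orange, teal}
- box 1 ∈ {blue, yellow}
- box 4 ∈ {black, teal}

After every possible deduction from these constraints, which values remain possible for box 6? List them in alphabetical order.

white, yellow

box 3 and box 4 between them cover only {black, teal} — a naked pair. Remove those values from box 5, box 7.
box 5 has just one choice, so box 5 = orange.
The 2 variables box 2 and box 7 are confined to {brown, pink}, which locks those values in; drop them from box 6.
No further eliminations apply; box 6 can still be any of white, yellow.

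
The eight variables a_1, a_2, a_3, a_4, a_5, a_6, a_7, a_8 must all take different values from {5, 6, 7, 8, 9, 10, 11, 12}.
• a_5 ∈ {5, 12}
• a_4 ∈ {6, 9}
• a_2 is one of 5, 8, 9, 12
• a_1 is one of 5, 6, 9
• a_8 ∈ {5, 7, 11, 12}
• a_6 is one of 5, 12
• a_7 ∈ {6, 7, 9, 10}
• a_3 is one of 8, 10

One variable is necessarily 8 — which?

Among the 8 variables, 11 fits only a_8 (and all 8 values in {5, 6, 7, 8, 9, 10, 11, 12} must be used), so a_8 = 11.
The 7 still-open variables together cover exactly {5, 6, 7, 8, 9, 10, 12} — 7 values for 7 variables — and 7 appears only in a_7's list, so a_7 = 7.
The 6 still-open variables draw from only 6 values {5, 6, 8, 9, 10, 12}, so each is used; only a_3 can be 10, hence a_3 = 10.
The 5 still-open variables together cover exactly {5, 6, 8, 9, 12} — 5 values for 5 variables — and 8 appears only in a_2's list, so a_2 = 8.

a_2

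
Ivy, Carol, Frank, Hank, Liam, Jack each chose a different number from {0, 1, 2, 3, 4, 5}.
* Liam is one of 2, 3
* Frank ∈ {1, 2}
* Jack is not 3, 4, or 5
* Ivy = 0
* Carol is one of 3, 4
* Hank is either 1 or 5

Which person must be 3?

Ivy has just one choice, so Ivy = 0. So Jack can't be 0.
The 5 still-open variables draw from only 5 values {1, 2, 3, 4, 5}, so each is used; only Carol can be 4, hence Carol = 4.
The 4 still-open variables together cover exactly {1, 2, 3, 5} — 4 values for 4 variables — and 3 appears only in Liam's list, so Liam = 3.

Liam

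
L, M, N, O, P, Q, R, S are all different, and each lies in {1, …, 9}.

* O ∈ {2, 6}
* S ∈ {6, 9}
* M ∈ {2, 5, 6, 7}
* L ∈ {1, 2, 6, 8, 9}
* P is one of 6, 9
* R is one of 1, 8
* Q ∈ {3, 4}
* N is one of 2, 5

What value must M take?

P and S between them cover only {6, 9} — a naked pair. Remove those values from L, M, O.
O has just one choice, so O = 2. Remove 2 from L, M, N.
N has just one choice, so N = 5. Eliminate 5 elsewhere: M.
So M = 7.

7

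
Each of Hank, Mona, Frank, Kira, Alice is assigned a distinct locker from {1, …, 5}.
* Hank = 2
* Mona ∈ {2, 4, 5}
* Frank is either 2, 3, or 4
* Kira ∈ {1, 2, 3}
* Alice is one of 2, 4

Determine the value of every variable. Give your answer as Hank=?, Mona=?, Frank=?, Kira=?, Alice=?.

Hank=2, Mona=5, Frank=3, Kira=1, Alice=4

Hank's domain is down to {2}, so Hank = 2. Strike 2 from Mona, Frank, Kira, Alice.
That leaves Alice = 4. So Mona, Frank can't be 4.
Mona has just one choice, so Mona = 5.
Frank must be 3 (only option left). So Kira can't be 3.
Kira's domain is down to {1}, so Kira = 1.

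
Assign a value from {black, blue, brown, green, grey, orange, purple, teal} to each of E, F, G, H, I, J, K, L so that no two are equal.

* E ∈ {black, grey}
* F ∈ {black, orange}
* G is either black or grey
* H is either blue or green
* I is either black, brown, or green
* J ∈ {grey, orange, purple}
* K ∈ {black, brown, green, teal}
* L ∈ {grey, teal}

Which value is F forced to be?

orange

The 8 variables together cover exactly {black, blue, brown, green, grey, orange, purple, teal} — 8 values for 8 variables — and blue appears only in H's list, so H = blue.
Among the 7 still-open variables, purple fits only J (and all 7 values in {black, brown, green, grey, orange, purple, teal} must be used), so J = purple.
The 6 still-open variables together cover exactly {black, brown, green, grey, orange, teal} — 6 values for 6 variables — and orange appears only in F's list, so F = orange.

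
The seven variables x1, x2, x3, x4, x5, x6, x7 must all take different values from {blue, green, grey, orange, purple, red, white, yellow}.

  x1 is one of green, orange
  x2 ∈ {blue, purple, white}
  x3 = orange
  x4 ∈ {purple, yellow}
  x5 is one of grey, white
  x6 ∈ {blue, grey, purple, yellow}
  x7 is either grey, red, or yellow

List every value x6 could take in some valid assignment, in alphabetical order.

x3's domain is down to {orange}, so x3 = orange. So x1 can't be orange.
x1's domain is down to {green}, so x1 = green.
No further eliminations apply; x6 can still be any of blue, grey, purple, yellow.

blue, grey, purple, yellow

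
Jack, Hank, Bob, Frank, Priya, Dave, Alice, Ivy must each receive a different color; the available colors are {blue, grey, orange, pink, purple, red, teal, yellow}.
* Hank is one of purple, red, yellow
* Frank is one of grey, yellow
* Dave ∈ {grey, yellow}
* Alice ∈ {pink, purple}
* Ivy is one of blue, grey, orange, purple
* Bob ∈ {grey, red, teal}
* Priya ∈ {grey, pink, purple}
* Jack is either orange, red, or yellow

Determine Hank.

Among the 8 variables, blue fits only Ivy (and all 8 values in {blue, grey, orange, pink, purple, red, teal, yellow} must be used), so Ivy = blue.
The 7 still-open variables draw from only 7 values {grey, orange, pink, purple, red, teal, yellow}, so each is used; only Jack can be orange, hence Jack = orange.
The 6 still-open variables together cover exactly {grey, pink, purple, red, teal, yellow} — 6 values for 6 variables — and teal appears only in Bob's list, so Bob = teal.
The 5 still-open variables together cover exactly {grey, pink, purple, red, yellow} — 5 values for 5 variables — and red appears only in Hank's list, so Hank = red.

red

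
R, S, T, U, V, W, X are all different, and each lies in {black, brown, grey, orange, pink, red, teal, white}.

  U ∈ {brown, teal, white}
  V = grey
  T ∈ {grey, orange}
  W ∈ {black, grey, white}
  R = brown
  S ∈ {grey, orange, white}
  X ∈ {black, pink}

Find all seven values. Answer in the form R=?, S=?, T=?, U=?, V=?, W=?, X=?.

R=brown, S=white, T=orange, U=teal, V=grey, W=black, X=pink

R must be brown (only option left). So U can't be brown.
V must be grey (only option left). Strike grey from S, T, W.
That leaves T = orange. So S can't be orange.
S has just one choice, so S = white. Strike white from U, W.
That leaves U = teal.
W must be black (only option left). Remove black from X.
X's domain is down to {pink}, so X = pink.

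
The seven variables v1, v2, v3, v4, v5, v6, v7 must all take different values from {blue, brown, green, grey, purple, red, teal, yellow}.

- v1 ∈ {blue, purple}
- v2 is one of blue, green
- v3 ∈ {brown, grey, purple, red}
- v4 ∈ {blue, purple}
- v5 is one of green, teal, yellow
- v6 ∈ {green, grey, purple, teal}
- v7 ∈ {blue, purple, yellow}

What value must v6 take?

The 2 variables v1 and v4 are confined to {blue, purple}, which locks those values in; drop them from v2, v3, v6, v7.
v2 has just one choice, so v2 = green. Remove green from v5, v6.
v7's domain is down to {yellow}, so v7 = yellow. So v5 can't be yellow.
v5 must be teal (only option left). Strike teal from v6.
So v6 = grey.

grey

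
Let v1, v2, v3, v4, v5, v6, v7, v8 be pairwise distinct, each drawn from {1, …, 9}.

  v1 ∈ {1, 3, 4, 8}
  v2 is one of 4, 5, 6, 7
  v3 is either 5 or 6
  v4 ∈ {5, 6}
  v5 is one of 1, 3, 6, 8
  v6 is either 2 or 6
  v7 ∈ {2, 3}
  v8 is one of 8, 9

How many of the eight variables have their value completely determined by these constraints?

v3 and v4 between them cover only {5, 6} — a naked pair. Remove those values from v2, v5, v6.
v6's domain is down to {2}, so v6 = 2. So v7 can't be 2.
v7 must be 3 (only option left). Remove 3 from v1, v5.
Determined: v6=2, v7=3. The other variables each still have more than one consistent value. That makes 2.

2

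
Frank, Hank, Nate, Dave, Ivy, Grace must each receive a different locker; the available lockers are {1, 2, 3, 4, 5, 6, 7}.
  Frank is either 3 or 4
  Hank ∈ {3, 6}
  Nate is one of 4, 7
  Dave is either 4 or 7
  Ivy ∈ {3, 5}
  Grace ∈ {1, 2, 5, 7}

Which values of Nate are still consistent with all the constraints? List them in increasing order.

4, 7

Nate and Dave between them cover only {4, 7} — a naked pair. Remove those values from Frank, Grace.
Frank's domain is down to {3}, so Frank = 3. Strike 3 from Hank, Ivy.
That leaves Hank = 6.
Ivy has just one choice, so Ivy = 5. Remove 5 from Grace.
No further eliminations apply; Nate can still be any of 4, 7.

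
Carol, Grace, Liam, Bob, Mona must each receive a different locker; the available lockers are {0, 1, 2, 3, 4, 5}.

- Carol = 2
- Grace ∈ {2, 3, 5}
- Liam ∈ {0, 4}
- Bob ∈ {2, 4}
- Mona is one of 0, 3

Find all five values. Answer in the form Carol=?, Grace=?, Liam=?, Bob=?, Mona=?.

Carol=2, Grace=5, Liam=0, Bob=4, Mona=3

Carol has just one choice, so Carol = 2. So Grace, Bob can't be 2.
Bob must be 4 (only option left). So Liam can't be 4.
Liam has just one choice, so Liam = 0. So Mona can't be 0.
Mona must be 3 (only option left). Remove 3 from Grace.
Grace's domain is down to {5}, so Grace = 5.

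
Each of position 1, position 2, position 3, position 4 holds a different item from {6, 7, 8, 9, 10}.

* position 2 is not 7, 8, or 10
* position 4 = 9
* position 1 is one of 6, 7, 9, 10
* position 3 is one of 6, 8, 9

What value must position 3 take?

8

position 4's domain is down to {9}, so position 4 = 9. Remove 9 from position 1, position 2, position 3.
position 2 has just one choice, so position 2 = 6. Remove 6 from position 1, position 3.
So position 3 = 8.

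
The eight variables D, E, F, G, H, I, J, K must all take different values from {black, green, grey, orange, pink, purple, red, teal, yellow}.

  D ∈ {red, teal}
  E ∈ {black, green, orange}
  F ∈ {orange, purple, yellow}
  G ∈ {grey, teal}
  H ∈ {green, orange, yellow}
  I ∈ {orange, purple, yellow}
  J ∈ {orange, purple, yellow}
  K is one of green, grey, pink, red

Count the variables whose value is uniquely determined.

F, I, J between them cover only {orange, purple, yellow} — a naked triple. Remove those values from E, H.
H's domain is down to {green}, so H = green. So E, K can't be green.
E has just one choice, so E = black.
Determined: E=black, H=green. The other variables each still have more than one consistent value. That makes 2.

2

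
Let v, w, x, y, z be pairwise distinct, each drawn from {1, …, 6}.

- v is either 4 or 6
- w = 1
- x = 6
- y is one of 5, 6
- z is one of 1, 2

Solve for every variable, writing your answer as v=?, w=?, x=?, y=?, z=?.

v=4, w=1, x=6, y=5, z=2

w has just one choice, so w = 1. Remove 1 from z.
x's domain is down to {6}, so x = 6. Eliminate 6 elsewhere: v, y.
That leaves y = 5.
z has just one choice, so z = 2.
v must be 4 (only option left).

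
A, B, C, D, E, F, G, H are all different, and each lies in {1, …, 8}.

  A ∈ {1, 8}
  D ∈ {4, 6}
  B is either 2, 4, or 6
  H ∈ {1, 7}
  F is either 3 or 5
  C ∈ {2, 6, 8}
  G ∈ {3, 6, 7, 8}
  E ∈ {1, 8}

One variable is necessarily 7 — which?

The 8 variables together cover exactly {1, 2, 3, 4, 5, 6, 7, 8} — 8 values for 8 variables — and 5 appears only in F's list, so F = 5.
The 7 still-open variables together cover exactly {1, 2, 3, 4, 6, 7, 8} — 7 values for 7 variables — and 3 appears only in G's list, so G = 3.
The 6 still-open variables draw from only 6 values {1, 2, 4, 6, 7, 8}, so each is used; only H can be 7, hence H = 7.

H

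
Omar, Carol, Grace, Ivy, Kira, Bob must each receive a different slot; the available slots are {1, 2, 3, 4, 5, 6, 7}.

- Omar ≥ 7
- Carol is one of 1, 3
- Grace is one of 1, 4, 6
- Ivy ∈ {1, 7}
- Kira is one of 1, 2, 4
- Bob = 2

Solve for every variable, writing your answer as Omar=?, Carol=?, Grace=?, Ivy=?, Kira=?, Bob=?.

Omar=7, Carol=3, Grace=6, Ivy=1, Kira=4, Bob=2

Omar must be 7 (only option left). So Ivy can't be 7.
Ivy has just one choice, so Ivy = 1. Strike 1 from Carol, Grace, Kira.
Bob must be 2 (only option left). Strike 2 from Kira.
That leaves Carol = 3.
Kira must be 4 (only option left). So Grace can't be 4.
That leaves Grace = 6.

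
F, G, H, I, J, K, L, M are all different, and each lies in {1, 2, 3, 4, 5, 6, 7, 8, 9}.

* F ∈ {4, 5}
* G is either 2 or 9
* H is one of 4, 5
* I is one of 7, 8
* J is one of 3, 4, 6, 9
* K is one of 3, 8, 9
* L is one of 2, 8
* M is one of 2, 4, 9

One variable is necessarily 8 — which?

L

The 8 variables together cover exactly {2, 3, 4, 5, 6, 7, 8, 9} — 8 values for 8 variables — and 6 appears only in J's list, so J = 6.
Among the 7 still-open variables, 3 fits only K (and all 7 values in {2, 3, 4, 5, 7, 8, 9} must be used), so K = 3.
The 6 still-open variables together cover exactly {2, 4, 5, 7, 8, 9} — 6 values for 6 variables — and 7 appears only in I's list, so I = 7.
The 5 still-open variables together cover exactly {2, 4, 5, 8, 9} — 5 values for 5 variables — and 8 appears only in L's list, so L = 8.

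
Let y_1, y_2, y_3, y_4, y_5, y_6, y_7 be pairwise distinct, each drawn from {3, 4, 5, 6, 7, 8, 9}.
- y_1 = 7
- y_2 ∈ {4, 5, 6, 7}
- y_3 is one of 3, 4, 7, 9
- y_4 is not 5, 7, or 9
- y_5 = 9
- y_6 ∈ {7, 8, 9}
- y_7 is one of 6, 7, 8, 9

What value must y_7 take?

6

y_1's domain is down to {7}, so y_1 = 7. Eliminate 7 elsewhere: y_2, y_3, y_6, y_7.
y_5 has just one choice, so y_5 = 9. Eliminate 9 elsewhere: y_3, y_6, y_7.
y_6 has just one choice, so y_6 = 8. Remove 8 from y_4, y_7.
So y_7 = 6.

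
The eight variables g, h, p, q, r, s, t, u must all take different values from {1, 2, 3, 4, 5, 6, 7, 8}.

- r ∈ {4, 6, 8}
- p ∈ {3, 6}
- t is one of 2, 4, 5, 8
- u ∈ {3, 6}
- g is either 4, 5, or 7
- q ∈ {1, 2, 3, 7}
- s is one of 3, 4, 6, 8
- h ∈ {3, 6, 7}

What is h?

The 8 variables draw from only 8 values {1, 2, 3, 4, 5, 6, 7, 8}, so each is used; only q can be 1, hence q = 1.
The 7 still-open variables together cover exactly {2, 3, 4, 5, 6, 7, 8} — 7 values for 7 variables — and 2 appears only in t's list, so t = 2.
The 6 still-open variables draw from only 6 values {3, 4, 5, 6, 7, 8}, so each is used; only g can be 5, hence g = 5.
The 5 still-open variables draw from only 5 values {3, 4, 6, 7, 8}, so each is used; only h can be 7, hence h = 7.

7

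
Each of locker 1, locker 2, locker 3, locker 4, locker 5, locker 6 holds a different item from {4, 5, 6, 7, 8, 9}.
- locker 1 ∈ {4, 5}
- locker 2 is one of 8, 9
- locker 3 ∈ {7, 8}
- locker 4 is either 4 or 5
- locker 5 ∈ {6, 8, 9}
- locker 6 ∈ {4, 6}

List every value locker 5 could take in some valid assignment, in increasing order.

8, 9

The 6 variables together cover exactly {4, 5, 6, 7, 8, 9} — 6 values for 6 variables — and 7 appears only in locker 3's list, so locker 3 = 7.
locker 1 and locker 4 between them cover only {4, 5} — a naked pair. Remove those values from locker 6.
locker 6's domain is down to {6}, so locker 6 = 6. Strike 6 from locker 5.
No further eliminations apply; locker 5 can still be any of 8, 9.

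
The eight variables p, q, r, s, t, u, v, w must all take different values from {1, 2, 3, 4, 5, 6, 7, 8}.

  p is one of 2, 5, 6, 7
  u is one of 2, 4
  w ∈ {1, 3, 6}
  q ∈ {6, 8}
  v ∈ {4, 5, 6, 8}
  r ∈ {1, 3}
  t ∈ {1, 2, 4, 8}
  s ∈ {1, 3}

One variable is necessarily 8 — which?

The 8 variables together cover exactly {1, 2, 3, 4, 5, 6, 7, 8} — 8 values for 8 variables — and 7 appears only in p's list, so p = 7.
Among the 7 still-open variables, 5 fits only v (and all 7 values in {1, 2, 3, 4, 5, 6, 8} must be used), so v = 5.
r and s share exactly the 2 values {1, 3}; by pigeonhole those values go to them, so strike 1, 3 from t, w.
That leaves w = 6. Strike 6 from q.
So 8 goes to q.

q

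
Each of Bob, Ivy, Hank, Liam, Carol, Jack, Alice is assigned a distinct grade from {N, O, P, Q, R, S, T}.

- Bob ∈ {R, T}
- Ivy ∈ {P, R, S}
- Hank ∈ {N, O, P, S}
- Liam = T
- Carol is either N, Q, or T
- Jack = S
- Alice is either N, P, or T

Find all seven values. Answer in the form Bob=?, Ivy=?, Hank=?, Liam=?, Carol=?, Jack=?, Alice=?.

Bob=R, Ivy=P, Hank=O, Liam=T, Carol=Q, Jack=S, Alice=N

Liam must be T (only option left). Strike T from Bob, Carol, Alice.
That leaves Jack = S. So Ivy, Hank can't be S.
Bob must be R (only option left). Strike R from Ivy.
That leaves Ivy = P. Remove P from Hank, Alice.
Alice's domain is down to {N}, so Alice = N. Remove N from Hank, Carol.
Hank must be O (only option left).
Carol must be Q (only option left).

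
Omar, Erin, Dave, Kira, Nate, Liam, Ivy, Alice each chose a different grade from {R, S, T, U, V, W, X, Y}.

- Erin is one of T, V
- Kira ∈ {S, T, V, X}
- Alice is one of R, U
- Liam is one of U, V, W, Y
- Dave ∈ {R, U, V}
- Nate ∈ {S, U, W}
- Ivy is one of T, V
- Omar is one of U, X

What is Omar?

The 8 variables draw from only 8 values {R, S, T, U, V, W, X, Y}, so each is used; only Liam can be Y, hence Liam = Y.
The 7 still-open variables together cover exactly {R, S, T, U, V, W, X} — 7 values for 7 variables — and W appears only in Nate's list, so Nate = W.
The 6 still-open variables together cover exactly {R, S, T, U, V, X} — 6 values for 6 variables — and S appears only in Kira's list, so Kira = S.
Among the 5 still-open variables, X fits only Omar (and all 5 values in {R, T, U, V, X} must be used), so Omar = X.

X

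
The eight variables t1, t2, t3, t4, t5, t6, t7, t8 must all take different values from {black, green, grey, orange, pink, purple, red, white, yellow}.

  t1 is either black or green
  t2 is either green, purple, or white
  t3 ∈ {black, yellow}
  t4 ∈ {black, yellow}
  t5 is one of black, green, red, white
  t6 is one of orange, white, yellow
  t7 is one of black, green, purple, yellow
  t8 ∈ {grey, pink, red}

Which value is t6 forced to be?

orange

The 2 variables t3 and t4 are confined to {black, yellow}, which locks those values in; drop them from t1, t5, t6, t7.
t1 must be green (only option left). Eliminate green elsewhere: t2, t5, t7.
t7 must be purple (only option left). So t2 can't be purple.
t2 has just one choice, so t2 = white. Strike white from t5, t6.
So t6 = orange.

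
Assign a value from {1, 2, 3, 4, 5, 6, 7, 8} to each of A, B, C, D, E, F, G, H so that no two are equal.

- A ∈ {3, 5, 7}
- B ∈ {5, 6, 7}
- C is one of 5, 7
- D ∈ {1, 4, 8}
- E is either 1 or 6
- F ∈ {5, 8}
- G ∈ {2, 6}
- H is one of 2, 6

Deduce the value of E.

The 8 variables draw from only 8 values {1, 2, 3, 4, 5, 6, 7, 8}, so each is used; only A can be 3, hence A = 3.
The 7 still-open variables together cover exactly {1, 2, 4, 5, 6, 7, 8} — 7 values for 7 variables — and 4 appears only in D's list, so D = 4.
The 6 still-open variables together cover exactly {1, 2, 5, 6, 7, 8} — 6 values for 6 variables — and 1 appears only in E's list, so E = 1.

1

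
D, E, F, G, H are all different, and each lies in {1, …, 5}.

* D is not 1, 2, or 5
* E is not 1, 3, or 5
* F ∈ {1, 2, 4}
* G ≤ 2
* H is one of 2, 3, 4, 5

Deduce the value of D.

The 5 variables together cover exactly {1, 2, 3, 4, 5} — 5 values for 5 variables — and 5 appears only in H's list, so H = 5.
Among the 4 still-open variables, 3 fits only D (and all 4 values in {1, 2, 3, 4} must be used), so D = 3.

3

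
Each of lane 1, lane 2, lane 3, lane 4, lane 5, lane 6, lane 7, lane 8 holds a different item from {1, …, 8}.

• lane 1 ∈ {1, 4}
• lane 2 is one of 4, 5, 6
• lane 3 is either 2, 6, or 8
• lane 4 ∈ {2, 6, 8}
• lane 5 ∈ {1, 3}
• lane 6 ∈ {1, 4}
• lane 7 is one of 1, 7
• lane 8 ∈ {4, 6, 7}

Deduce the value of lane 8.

The 8 variables together cover exactly {1, 2, 3, 4, 5, 6, 7, 8} — 8 values for 8 variables — and 3 appears only in lane 5's list, so lane 5 = 3.
The 7 still-open variables together cover exactly {1, 2, 4, 5, 6, 7, 8} — 7 values for 7 variables — and 5 appears only in lane 2's list, so lane 2 = 5.
lane 1 and lane 6 between them cover only {1, 4} — a naked pair. Remove those values from lane 7, lane 8.
That leaves lane 7 = 7. Strike 7 from lane 8.
So lane 8 = 6.

6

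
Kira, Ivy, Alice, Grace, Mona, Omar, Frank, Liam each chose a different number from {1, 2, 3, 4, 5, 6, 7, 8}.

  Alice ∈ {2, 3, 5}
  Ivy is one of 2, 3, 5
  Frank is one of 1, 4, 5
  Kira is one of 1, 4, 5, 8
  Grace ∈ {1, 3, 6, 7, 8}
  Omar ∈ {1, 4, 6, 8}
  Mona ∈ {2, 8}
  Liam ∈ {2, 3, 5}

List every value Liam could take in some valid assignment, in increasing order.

Among the 8 variables, 7 fits only Grace (and all 8 values in {1, 2, 3, 4, 5, 6, 7, 8} must be used), so Grace = 7.
The 7 still-open variables together cover exactly {1, 2, 3, 4, 5, 6, 8} — 7 values for 7 variables — and 6 appears only in Omar's list, so Omar = 6.
Ivy, Alice, Liam share exactly the 3 values {2, 3, 5}; by pigeonhole those values go to them, so strike 2, 3, 5 from Kira, Mona, Frank.
Mona has just one choice, so Mona = 8. Eliminate 8 elsewhere: Kira.
No further eliminations apply; Liam can still be any of 2, 3, 5.

2, 3, 5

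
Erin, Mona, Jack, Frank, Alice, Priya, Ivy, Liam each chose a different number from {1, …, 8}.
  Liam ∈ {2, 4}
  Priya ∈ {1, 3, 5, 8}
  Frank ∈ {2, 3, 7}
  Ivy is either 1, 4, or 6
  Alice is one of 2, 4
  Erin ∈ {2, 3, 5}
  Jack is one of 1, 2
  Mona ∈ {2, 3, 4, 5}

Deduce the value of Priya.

8

The 8 variables together cover exactly {1, 2, 3, 4, 5, 6, 7, 8} — 8 values for 8 variables — and 6 appears only in Ivy's list, so Ivy = 6.
The 7 still-open variables together cover exactly {1, 2, 3, 4, 5, 7, 8} — 7 values for 7 variables — and 7 appears only in Frank's list, so Frank = 7.
The 6 still-open variables together cover exactly {1, 2, 3, 4, 5, 8} — 6 values for 6 variables — and 8 appears only in Priya's list, so Priya = 8.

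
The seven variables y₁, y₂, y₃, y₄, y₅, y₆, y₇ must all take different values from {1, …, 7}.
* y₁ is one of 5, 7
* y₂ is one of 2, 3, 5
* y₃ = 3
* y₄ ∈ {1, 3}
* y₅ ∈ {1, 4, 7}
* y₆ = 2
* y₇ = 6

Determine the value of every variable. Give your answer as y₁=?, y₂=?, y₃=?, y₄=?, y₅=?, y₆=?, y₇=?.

y₃ has just one choice, so y₃ = 3. Remove 3 from y₂, y₄.
That leaves y₄ = 1. Strike 1 from y₅.
y₆'s domain is down to {2}, so y₆ = 2. Remove 2 from y₂.
y₇ has just one choice, so y₇ = 6.
y₂ must be 5 (only option left). Remove 5 from y₁.
y₁ has just one choice, so y₁ = 7. So y₅ can't be 7.
y₅ must be 4 (only option left).

y₁=7, y₂=5, y₃=3, y₄=1, y₅=4, y₆=2, y₇=6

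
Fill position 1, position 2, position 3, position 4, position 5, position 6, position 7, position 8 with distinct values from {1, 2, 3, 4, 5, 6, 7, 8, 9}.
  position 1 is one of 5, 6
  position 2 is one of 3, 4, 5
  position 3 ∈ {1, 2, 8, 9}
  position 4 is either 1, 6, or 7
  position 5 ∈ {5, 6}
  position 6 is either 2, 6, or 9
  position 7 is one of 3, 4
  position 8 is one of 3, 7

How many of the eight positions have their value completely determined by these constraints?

2

The 2 variables position 1 and position 5 are confined to {5, 6}, which locks those values in; drop them from position 2, position 4, position 6.
position 2 and position 7 share exactly the 2 values {3, 4}; by pigeonhole those values go to them, so strike 3, 4 from position 8.
position 8 must be 7 (only option left). So position 4 can't be 7.
position 4 must be 1 (only option left). Strike 1 from position 3.
Determined: position 4=1, position 8=7. The other positions each still have more than one consistent value. That makes 2.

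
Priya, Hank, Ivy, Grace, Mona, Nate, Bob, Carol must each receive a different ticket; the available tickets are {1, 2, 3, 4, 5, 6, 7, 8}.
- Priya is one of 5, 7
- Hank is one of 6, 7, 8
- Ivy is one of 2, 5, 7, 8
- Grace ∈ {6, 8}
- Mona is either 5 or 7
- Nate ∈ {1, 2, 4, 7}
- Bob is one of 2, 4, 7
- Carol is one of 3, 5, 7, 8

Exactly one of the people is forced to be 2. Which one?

Ivy

Among the 8 variables, 1 fits only Nate (and all 8 values in {1, 2, 3, 4, 5, 6, 7, 8} must be used), so Nate = 1.
The 7 still-open variables draw from only 7 values {2, 3, 4, 5, 6, 7, 8}, so each is used; only Carol can be 3, hence Carol = 3.
The 6 still-open variables together cover exactly {2, 4, 5, 6, 7, 8} — 6 values for 6 variables — and 4 appears only in Bob's list, so Bob = 4.
The 5 still-open variables draw from only 5 values {2, 5, 6, 7, 8}, so each is used; only Ivy can be 2, hence Ivy = 2.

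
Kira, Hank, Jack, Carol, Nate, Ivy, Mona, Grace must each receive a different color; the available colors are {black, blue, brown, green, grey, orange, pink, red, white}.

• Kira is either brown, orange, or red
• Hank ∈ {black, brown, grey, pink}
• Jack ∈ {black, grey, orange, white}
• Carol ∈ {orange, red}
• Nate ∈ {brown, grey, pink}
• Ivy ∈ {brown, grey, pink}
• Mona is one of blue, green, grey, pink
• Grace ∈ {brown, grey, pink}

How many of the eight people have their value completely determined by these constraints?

2

Nate, Ivy, Grace share exactly the 3 values {brown, grey, pink}; by pigeonhole those values go to them, so strike brown, grey, pink from Kira, Hank, Jack, Mona.
Hank's domain is down to {black}, so Hank = black. Remove black from Jack.
The 2 variables Kira and Carol are confined to {orange, red}, which locks those values in; drop them from Jack.
Jack's domain is down to {white}, so Jack = white.
Determined: Hank=black, Jack=white. The other people each still have more than one consistent value. That makes 2.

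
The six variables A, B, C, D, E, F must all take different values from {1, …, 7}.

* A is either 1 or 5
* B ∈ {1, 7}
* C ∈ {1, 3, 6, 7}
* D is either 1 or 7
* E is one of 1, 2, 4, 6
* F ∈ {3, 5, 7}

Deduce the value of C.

6

B and D share exactly the 2 values {1, 7}; by pigeonhole those values go to them, so strike 1, 7 from A, C, E, F.
A's domain is down to {5}, so A = 5. Remove 5 from F.
F has just one choice, so F = 3. So C can't be 3.
So C = 6.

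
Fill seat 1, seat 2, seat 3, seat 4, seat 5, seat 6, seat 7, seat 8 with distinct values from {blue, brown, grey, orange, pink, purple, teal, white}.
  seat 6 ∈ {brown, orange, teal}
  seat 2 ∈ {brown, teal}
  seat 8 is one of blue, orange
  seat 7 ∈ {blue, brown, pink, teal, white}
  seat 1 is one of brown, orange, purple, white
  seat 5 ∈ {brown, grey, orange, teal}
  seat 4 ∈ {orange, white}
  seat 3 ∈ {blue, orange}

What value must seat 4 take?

white

The 8 variables together cover exactly {blue, brown, grey, orange, pink, purple, teal, white} — 8 values for 8 variables — and grey appears only in seat 5's list, so seat 5 = grey.
The 7 still-open variables together cover exactly {blue, brown, orange, pink, purple, teal, white} — 7 values for 7 variables — and pink appears only in seat 7's list, so seat 7 = pink.
The 6 still-open variables draw from only 6 values {blue, brown, orange, purple, teal, white}, so each is used; only seat 1 can be purple, hence seat 1 = purple.
The 5 still-open variables together cover exactly {blue, brown, orange, teal, white} — 5 values for 5 variables — and white appears only in seat 4's list, so seat 4 = white.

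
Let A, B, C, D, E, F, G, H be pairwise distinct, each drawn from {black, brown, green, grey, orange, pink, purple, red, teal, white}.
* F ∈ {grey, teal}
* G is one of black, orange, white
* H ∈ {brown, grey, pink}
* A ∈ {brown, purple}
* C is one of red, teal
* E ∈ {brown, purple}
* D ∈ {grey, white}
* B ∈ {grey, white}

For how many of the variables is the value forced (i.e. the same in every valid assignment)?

3

A and E share exactly the 2 values {brown, purple}; by pigeonhole those values go to them, so strike brown, purple from H.
B and D share exactly the 2 values {grey, white}; by pigeonhole those values go to them, so strike grey, white from F, G, H.
F has just one choice, so F = teal. Strike teal from C.
H has just one choice, so H = pink.
C's domain is down to {red}, so C = red.
Determined: C=red, F=teal, H=pink. The other variables each still have more than one consistent value. That makes 3.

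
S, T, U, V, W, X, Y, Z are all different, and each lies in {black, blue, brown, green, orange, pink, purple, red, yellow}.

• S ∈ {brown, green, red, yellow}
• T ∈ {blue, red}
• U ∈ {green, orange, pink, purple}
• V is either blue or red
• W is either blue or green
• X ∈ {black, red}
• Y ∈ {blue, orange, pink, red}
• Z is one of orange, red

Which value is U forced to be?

purple

T and V share exactly the 2 values {blue, red}; by pigeonhole those values go to them, so strike blue, red from S, W, X, Y, Z.
W has just one choice, so W = green. Remove green from S, U.
X has just one choice, so X = black.
Z must be orange (only option left). Eliminate orange elsewhere: U, Y.
Y's domain is down to {pink}, so Y = pink. Strike pink from U.
So U = purple.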